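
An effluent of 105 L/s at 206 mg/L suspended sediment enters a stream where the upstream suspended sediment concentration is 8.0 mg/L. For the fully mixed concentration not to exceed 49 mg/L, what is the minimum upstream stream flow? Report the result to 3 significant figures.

Set C_mix = 49: (Q·8.000 + 105.0·206.0) / (Q + 105.0) = 49
→ Q = 105.0·(206.0 − 49)/(49 − 8.000) = 402.1 L/s.

402 L/s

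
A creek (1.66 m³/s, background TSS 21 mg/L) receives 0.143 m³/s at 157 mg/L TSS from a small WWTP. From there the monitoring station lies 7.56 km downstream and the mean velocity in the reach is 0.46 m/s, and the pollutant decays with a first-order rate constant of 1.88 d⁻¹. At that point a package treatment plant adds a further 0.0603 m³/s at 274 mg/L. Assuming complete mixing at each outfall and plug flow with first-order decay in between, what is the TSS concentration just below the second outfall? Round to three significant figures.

30.4 mg/L

After mixing, C = (1.660·21.00 + 0.1430·157.0) / 1.803 = 57.31/1.803 = 31.79 mg/L; combined flow 1.803 m³/s.
Travel time t = 7.56·1000 / 0.46 = 16430 s = 4.565 h.
Decay over the reach: 31.79·exp(−kt) = 31.79·0.6993 = 22.23 mg/L.
Second outfall: C = (1.803·22.23 + 0.06030·274.0)/1.863 = 30.38 mg/L.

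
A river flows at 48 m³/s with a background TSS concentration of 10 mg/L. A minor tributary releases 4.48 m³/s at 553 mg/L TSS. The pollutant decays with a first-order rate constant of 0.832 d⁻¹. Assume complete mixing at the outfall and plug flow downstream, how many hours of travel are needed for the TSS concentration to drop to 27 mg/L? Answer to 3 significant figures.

Flow-weighted average: C = (48.00·10.00 + 4.480·553.0) / 52.48 = 2957/52.48 = 56.35 mg/L.
56.35·exp(−k·t) = 27 → t = ln(56.35/27)/k = 76410 s = 21.23 h.

21.2 h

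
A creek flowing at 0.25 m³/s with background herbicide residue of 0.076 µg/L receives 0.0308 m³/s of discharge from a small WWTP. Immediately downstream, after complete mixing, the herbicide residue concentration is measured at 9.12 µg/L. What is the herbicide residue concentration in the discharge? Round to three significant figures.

Mass balance: 0.2500·0.07600 + 0.03080·Cₑ = 0.2808·9.120
→ Cₑ = (0.2808·9.120 − 0.2500·0.07600) / 0.03080 = 82.53 µg/L.

82.5 µg/L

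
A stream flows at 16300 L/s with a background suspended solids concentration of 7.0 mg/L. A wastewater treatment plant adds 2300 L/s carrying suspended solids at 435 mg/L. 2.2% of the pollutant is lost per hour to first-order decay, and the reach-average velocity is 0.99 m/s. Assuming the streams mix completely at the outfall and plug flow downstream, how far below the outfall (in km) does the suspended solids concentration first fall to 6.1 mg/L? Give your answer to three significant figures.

366 km

Mass balance: C = (16300·7.000 + 2300·435.0) / 18600 = 1115000/18600 = 59.92 mg/L.
2.2%/h lost → k = −ln(1 − 0.022) = 0.02225 h⁻¹.
Set 59.92·exp(−k·t) = 6.1 → t = ln(59.92/6.1)/k = 369700 s = 102.7 h.
Distance = v·t = 0.99·369700 = 366100 m = 366.1 km.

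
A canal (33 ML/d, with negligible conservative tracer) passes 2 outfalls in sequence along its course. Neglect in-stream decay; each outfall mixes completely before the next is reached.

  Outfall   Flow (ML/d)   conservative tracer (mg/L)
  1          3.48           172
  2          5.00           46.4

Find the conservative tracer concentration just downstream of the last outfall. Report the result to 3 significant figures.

Outfall 1: combined Q = 36.48 ML/d; C = (33.00·0 + 3.480·172.0)/36.48 = 16.41 mg/L.
Outfall 2: combined Q = 41.48 ML/d; C = (36.48·16.41 + 5.000·46.40)/41.48 = 20.02 mg/L.

20.0 mg/L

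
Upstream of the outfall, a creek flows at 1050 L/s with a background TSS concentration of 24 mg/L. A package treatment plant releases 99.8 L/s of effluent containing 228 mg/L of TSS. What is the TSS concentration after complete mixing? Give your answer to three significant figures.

41.7 mg/L

Mass balance: C = (1050·24.00 + 99.80·228.0) / 1150 = 47950/1150 = 41.71 mg/L.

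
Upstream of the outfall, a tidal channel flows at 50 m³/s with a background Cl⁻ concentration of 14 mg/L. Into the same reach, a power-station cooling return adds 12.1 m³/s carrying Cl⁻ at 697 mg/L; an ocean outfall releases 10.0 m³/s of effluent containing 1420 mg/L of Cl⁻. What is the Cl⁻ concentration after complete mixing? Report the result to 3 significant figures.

324 mg/L

Mass balance: C = (50.00·14.00 + 12.10·697.0 + 10.00·1420) / 72.10 = 23330/72.10 = 323.6 mg/L.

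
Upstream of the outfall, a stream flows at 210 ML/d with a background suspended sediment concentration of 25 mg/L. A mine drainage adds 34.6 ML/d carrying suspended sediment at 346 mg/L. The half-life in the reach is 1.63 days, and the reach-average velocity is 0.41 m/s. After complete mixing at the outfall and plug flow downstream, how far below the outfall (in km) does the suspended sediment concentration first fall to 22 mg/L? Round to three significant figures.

96.9 km

Conservation of mass: C = (210.0·25.00 + 34.60·346.0) / 244.6 = 17220/244.6 = 70.41 mg/L.
Half-life 1.63 d → k = ln 2 / 1.63 = 0.4252 d⁻¹.
Set 70.41·exp(−k·t) = 22 → t = ln(70.41/22)/k = 236300 s = 65.65 h.
Distance = v·t = 0.41·236300 = 96900 m = 96.90 km.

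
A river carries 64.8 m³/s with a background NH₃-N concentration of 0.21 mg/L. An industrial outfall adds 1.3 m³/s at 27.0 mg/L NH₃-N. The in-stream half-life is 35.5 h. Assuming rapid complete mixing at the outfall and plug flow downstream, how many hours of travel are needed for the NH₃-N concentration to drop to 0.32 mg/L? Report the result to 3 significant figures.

Mass balance: C = (64.80·0.2100 + 1.300·27.00) / 66.10 = 48.71/66.10 = 0.7369 mg/L.
Half-life 35.5 h → k = ln 2 / 35.5 = 0.01953 h⁻¹ = 0.4686 d⁻¹.
0.7369·exp(−k·t) = 0.32 → t = ln(0.7369/0.32)/k = 153800 s = 42.72 h.

42.7 h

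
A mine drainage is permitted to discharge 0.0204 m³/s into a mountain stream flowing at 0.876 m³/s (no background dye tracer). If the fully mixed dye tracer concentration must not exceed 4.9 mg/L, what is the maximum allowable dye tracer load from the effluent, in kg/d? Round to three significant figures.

Mass balance at the limit: 0.8760·0 + 0.02040·Cₑ = 0.8964·4.9 → Cₑ = 215.3 mg/L.
Load = 0.02040 m³/s × 215.3 g/m³ × 86 400 s/d = 379.5 kg/d.

379 kg/d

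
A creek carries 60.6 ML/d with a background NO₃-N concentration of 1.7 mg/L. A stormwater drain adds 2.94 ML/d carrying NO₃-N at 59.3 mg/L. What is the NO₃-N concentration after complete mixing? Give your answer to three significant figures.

Conservation of mass: C = (60.60·1.700 + 2.940·59.30) / 63.54 = 277.4/63.54 = 4.365 mg/L.

4.37 mg/L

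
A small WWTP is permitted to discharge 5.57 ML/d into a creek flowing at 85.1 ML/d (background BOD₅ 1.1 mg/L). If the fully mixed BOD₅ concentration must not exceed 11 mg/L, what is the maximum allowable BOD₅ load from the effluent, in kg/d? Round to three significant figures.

Mass balance at the limit: 85.10·1.100 + 5.570·Cₑ = 90.67·11 → Cₑ = 162.3 mg/L.
5.570 ML/d = 0.06447 m³/s. Load = 0.06447 m³/s × 162.3 g/m³ × 86 400 s/d = 903.8 kg/d.

904 kg/d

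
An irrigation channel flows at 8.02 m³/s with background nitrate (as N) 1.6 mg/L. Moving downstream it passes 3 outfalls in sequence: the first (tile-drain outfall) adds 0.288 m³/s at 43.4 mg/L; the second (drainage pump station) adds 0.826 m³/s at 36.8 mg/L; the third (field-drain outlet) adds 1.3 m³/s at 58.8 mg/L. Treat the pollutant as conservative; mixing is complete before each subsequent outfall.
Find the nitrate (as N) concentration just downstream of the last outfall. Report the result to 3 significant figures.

12.7 mg/L

Outfall 1: combined Q = 8.308 m³/s; C = (8.020·1.600 + 0.2880·43.40)/8.308 = 3.049 mg/L.
Outfall 2: combined Q = 9.134 m³/s; C = (8.308·3.049 + 0.8260·36.80)/9.134 = 6.101 mg/L.
Outfall 3: combined Q = 10.43 m³/s; C = (9.134·6.101 + 1.300·58.80)/10.43 = 12.67 mg/L.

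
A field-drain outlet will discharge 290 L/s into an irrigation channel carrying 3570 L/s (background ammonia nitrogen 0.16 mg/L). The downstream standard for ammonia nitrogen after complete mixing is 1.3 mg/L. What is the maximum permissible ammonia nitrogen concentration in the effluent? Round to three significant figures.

15.3 mg/L

At the limit, (Qr·Cr + Qe·Cₑ)/(Qr + Qe) = 1.3:
Cₑ = (3860·1.3 − 3570·0.1600) / 290.0 = 15.33 mg/L.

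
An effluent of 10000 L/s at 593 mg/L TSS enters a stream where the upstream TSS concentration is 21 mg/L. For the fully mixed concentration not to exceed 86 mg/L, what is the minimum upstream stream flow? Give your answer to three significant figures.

78000 L/s

Set C_mix = 86: (Q·21.00 + 10000·593.0) / (Q + 10000) = 86
→ Q = 10000·(593.0 − 86)/(86 − 21.00) = 78000 L/s.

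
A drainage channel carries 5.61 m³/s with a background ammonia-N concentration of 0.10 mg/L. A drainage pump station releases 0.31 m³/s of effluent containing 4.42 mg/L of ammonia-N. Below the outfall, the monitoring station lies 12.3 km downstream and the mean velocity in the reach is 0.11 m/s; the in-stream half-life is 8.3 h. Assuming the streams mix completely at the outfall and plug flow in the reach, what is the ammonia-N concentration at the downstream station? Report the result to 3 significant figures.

After mixing, C = (5.610·0.1000 + 0.3100·4.420) / 5.920 = 1.931/5.920 = 0.3262 mg/L.
Travel time t = 12.3·1000 / 0.11 = 111800 s = 31.06 h.
Half-life 8.3 h → k = ln 2 / 8.3 = 0.08351 h⁻¹ = 2.004 d⁻¹.
Decay over the reach: 0.3262·exp(−kt) = 0.3262·0.07473 = 0.02438 mg/L.

0.0244 mg/L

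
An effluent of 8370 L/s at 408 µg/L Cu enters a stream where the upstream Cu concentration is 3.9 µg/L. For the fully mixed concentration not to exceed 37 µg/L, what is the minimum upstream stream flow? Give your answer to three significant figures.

93800 L/s

Set C_mix = 37: (Q·3.900 + 8370·408.0) / (Q + 8370) = 37
→ Q = 8370·(408.0 − 37)/(37 − 3.900) = 93810 L/s.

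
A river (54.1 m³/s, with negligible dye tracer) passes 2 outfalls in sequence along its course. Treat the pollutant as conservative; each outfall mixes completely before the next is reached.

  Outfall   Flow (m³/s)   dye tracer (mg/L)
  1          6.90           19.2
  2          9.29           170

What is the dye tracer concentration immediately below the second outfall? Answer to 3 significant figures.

24.4 mg/L

Below outfall 1: Q → 61.00 m³/s, C = (54.10·0 + 6.900·19.20)/61.00 = 2.172 mg/L.
Below outfall 2: Q → 70.29 m³/s, C = (61.00·2.172 + 9.290·170.0)/70.29 = 24.35 mg/L.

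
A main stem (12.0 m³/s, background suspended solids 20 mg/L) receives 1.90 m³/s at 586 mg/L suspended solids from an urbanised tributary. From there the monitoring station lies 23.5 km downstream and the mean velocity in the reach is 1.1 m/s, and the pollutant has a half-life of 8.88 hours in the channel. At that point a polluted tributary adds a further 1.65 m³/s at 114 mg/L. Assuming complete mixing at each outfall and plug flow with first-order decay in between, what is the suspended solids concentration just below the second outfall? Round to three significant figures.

Conservation of mass: C = (12.00·20.00 + 1.900·586.0) / 13.90 = 1353/13.90 = 97.37 mg/L; combined flow 13.90 m³/s.
Travel time t = 23.5·1000 / 1.1 = 21360 s = 5.934 h.
Half-life 8.88 h → k = ln 2 / 8.88 = 0.07806 h⁻¹ = 1.873 d⁻¹.
Decay over the reach: 97.37·exp(−kt) = 97.37·0.6293 = 61.27 mg/L.
At the second outfall, C = (13.90·61.27 + 1.650·114.0) / (13.90 + 1.650) = 66.86 mg/L.

66.9 mg/L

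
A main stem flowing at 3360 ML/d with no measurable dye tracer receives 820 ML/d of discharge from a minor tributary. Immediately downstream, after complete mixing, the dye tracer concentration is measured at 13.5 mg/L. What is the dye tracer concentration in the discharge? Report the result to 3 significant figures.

68.8 mg/L

Mass balance: 3360·0 + 820.0·Cₑ = 4180·13.50
→ Cₑ = (4180·13.50 − 3360·0) / 820.0 = 68.82 mg/L.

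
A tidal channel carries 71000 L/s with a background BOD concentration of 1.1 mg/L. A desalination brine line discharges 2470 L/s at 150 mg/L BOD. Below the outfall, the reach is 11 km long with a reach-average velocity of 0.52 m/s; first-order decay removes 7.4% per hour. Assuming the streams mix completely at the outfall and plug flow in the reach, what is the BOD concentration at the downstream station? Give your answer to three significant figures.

Mass balance: C = (71000·1.100 + 2470·150.0) / 73470 = 448600/73470 = 6.106 mg/L.
Travel time t = 11·1000 / 0.52 = 21150 s = 5.876 h.
7.4%/h lost → k = −ln(1 − 0.074) = 0.07688 h⁻¹.
Decay over the reach: 6.106·exp(−kt) = 6.106·0.6365 = 3.886 mg/L.

3.89 mg/L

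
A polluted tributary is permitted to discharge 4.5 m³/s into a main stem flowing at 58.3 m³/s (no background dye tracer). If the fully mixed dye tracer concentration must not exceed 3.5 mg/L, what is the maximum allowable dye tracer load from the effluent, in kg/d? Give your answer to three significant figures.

19000 kg/d

Mass balance at the limit: 58.30·0 + 4.500·Cₑ = 62.80·3.5 → Cₑ = 48.84 mg/L.
Load = 4.500 m³/s × 48.84 g/m³ × 86 400 s/d = 18990 kg/d.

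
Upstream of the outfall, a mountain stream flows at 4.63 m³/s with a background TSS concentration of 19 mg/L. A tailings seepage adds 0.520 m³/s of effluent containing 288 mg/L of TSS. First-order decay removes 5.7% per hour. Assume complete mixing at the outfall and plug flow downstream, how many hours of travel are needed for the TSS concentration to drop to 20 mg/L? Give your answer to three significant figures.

Mass balance: C = (4.630·19.00 + 0.5200·288.0) / 5.150 = 237.7/5.150 = 46.16 mg/L.
5.7%/h lost → k = −ln(1 − 0.057) = 0.05869 h⁻¹.
46.16·exp(−k·t) = 20 → t = ln(46.16/20)/k = 51310 s = 14.25 h.

14.3 h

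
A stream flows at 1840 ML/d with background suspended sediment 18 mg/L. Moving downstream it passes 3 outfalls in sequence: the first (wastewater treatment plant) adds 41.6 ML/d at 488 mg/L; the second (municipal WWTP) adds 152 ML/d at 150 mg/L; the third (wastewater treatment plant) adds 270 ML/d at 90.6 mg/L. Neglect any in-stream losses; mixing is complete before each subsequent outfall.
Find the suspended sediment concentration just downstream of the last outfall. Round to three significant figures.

After outfall 1: Q = 1840 + 41.60 = 1882 ML/d; C = (1840·18.00 + 41.60·488.0)/1882 = 28.39 mg/L.
After outfall 2: Q = 1882 + 152.0 = 2034 ML/d; C = (1882·28.39 + 152.0·150.0)/2034 = 37.48 mg/L.
After outfall 3: Q = 2034 + 270.0 = 2304 ML/d; C = (2034·37.48 + 270.0·90.60)/2304 = 43.71 mg/L.

43.7 mg/L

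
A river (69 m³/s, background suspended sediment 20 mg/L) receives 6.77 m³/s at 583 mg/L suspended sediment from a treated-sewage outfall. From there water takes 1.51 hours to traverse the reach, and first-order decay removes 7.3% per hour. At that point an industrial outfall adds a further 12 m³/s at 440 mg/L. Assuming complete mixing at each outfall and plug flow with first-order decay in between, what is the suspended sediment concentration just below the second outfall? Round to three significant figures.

114 mg/L

Flow-weighted average: C = (69.00·20.00 + 6.770·583.0) / 75.77 = 5327/75.77 = 70.30 mg/L; combined flow 75.77 m³/s.
7.3%/h lost → k = −ln(1 − 0.073) = 0.07580 h⁻¹.
Decay over the reach: 70.30·exp(−kt) = 70.30·0.8918 = 62.70 mg/L.
Second outfall: C = (75.77·62.70 + 12.00·440.0)/87.77 = 114.3 mg/L.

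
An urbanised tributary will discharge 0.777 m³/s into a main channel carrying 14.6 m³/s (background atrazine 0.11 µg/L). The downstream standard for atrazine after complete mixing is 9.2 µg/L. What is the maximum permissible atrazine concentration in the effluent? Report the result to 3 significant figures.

180 µg/L

At the limit, (Qr·Cr + Qe·Cₑ)/(Qr + Qe) = 9.2:
Cₑ = (15.38·9.2 − 14.60·0.1100) / 0.7770 = 180.0 µg/L.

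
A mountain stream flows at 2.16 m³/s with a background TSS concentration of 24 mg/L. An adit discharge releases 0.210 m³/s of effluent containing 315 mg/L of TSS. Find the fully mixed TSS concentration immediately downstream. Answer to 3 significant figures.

Mass balance: C = (2.160·24.00 + 0.2100·315.0) / 2.370 = 118.0/2.370 = 49.78 mg/L.

49.8 mg/L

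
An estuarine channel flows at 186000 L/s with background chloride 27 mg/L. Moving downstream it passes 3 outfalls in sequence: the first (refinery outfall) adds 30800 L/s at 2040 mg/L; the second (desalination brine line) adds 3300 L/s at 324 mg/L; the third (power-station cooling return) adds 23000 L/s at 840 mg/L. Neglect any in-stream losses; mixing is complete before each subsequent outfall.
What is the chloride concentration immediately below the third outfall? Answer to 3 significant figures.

363 mg/L

Outfall 1: combined Q = 216800 L/s; C = (186000·27.00 + 30800·2040)/216800 = 313.0 mg/L.
Outfall 2: combined Q = 220100 L/s; C = (216800·313.0 + 3300·324.0)/220100 = 313.1 mg/L.
Outfall 3: combined Q = 243100 L/s; C = (220100·313.1 + 23000·840.0)/243100 = 363.0 mg/L.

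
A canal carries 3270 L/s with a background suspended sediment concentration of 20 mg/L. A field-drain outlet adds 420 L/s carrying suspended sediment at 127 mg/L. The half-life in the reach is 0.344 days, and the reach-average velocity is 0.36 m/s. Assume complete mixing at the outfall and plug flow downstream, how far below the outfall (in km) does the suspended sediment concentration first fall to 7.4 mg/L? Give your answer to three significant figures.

22.7 km

Conservation of mass: C = (3270·20.00 + 420.0·127.0) / 3690 = 118700/3690 = 32.18 mg/L.
Half-life 0.344 d → k = ln 2 / 0.344 = 2.015 d⁻¹.
Set 32.18·exp(−k·t) = 7.4 → t = ln(32.18/7.4)/k = 63030 s = 17.51 h.
Distance = v·t = 0.36·63030 = 22690 m = 22.69 km.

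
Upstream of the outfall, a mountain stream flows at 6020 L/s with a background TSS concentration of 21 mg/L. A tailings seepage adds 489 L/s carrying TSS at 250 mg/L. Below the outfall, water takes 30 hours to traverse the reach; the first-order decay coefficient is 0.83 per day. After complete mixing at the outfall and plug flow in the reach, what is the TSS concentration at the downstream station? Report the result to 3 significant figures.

13.5 mg/L

Mixed concentration C = ΣQC/ΣQ = (6020·21.00 + 489.0·250.0) / 6509 = 248700/6509 = 38.20 mg/L.
First-order decay: C = 38.20·exp(−k·t) = 38.20·0.3543 = 13.54 mg/L.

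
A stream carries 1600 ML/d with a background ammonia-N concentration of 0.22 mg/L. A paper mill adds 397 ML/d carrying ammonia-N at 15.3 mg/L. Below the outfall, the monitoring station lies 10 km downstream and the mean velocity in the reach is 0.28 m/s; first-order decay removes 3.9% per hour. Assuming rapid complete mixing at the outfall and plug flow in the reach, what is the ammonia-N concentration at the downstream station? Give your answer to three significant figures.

Mixed concentration C = ΣQC/ΣQ = (1600·0.2200 + 397.0·15.30) / 1997 = 6426/1997 = 3.218 mg/L.
Travel time t = 10·1000 / 0.28 = 35710 s = 9.921 h.
3.9%/h lost → k = −ln(1 − 0.039) = 0.03978 h⁻¹.
After decay, C = 3.218 × e^(−kt) = 3.218 × 0.6739 = 2.169 mg/L.

2.17 mg/L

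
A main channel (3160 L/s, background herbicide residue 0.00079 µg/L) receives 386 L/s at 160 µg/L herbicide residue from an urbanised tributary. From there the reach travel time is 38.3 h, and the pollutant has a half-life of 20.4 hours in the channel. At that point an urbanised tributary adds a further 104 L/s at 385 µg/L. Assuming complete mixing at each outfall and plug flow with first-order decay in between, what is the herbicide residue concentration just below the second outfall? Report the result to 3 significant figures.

15.6 µg/L

Mass balance: C = (3160·0.0007900 + 386.0·160.0) / 3546 = 61760/3546 = 17.42 µg/L; combined flow 3546 L/s.
Half-life 20.4 h → k = ln 2 / 20.4 = 0.03398 h⁻¹ = 0.8155 d⁻¹.
First-order decay: C = 17.42·exp(−k·t) = 17.42·0.2722 = 4.740 µg/L.
Second outfall: C = (3546·4.740 + 104.0·385.0)/3650 = 15.58 µg/L.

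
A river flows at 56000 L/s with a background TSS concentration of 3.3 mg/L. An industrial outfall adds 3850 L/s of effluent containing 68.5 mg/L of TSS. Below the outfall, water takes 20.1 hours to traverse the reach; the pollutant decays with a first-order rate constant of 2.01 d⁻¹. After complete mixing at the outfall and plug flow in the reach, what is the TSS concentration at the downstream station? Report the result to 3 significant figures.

Mixed concentration C = ΣQC/ΣQ = (56000·3.300 + 3850·68.50) / 59850 = 448500/59850 = 7.494 mg/L.
Decay over the reach: 7.494·exp(−kt) = 7.494·0.1857 = 1.392 mg/L.

1.39 mg/L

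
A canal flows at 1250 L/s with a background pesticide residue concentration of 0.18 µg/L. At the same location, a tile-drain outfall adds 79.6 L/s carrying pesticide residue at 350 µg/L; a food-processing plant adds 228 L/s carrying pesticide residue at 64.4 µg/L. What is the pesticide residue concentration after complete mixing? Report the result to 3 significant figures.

27.5 µg/L

Mixed concentration C = ΣQC/ΣQ = (1250·0.1800 + 79.60·350.0 + 228.0·64.40) / 1558 = 42770/1558 = 27.46 µg/L.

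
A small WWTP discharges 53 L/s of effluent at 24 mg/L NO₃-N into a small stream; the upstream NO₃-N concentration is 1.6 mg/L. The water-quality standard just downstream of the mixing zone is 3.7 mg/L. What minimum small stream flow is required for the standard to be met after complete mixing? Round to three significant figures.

512 L/s

Set C_mix = 3.7: (Q·1.600 + 53.00·24.00) / (Q + 53.00) = 3.7
→ Q = 53.00·(24.00 − 3.7)/(3.7 − 1.600) = 512.3 L/s.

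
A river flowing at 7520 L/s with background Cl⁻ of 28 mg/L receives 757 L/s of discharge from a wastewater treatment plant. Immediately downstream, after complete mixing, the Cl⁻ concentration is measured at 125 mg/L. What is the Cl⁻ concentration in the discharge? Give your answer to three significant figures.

1090 mg/L

Mass balance: 7520·28.00 + 757.0·Cₑ = 8277·125.0
→ Cₑ = (8277·125.0 − 7520·28.00) / 757.0 = 1089 mg/L.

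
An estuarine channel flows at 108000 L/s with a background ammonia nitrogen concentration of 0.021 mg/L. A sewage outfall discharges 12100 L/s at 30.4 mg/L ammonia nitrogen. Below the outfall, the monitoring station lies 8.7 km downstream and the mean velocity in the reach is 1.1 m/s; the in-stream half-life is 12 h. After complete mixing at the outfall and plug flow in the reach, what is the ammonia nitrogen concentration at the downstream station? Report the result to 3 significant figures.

2.71 mg/L

Mass balance: C = (108000·0.02100 + 12100·30.40) / 120100 = 370100/120100 = 3.082 mg/L.
Travel time t = 8.7·1000 / 1.1 = 7909 s = 2.197 h.
Half-life 12 h → k = ln 2 / 12 = 0.05776 h⁻¹ = 1.386 d⁻¹.
Applying C = C₀e^(−kt): 3.082 × 0.8808 = 2.714 mg/L.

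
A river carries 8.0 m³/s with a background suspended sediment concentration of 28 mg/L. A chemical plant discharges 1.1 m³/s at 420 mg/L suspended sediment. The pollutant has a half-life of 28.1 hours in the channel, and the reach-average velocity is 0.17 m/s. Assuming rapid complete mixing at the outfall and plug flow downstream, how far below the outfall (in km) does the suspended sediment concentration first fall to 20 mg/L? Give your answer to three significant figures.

Conservation of mass: C = (8.000·28.00 + 1.100·420.0) / 9.100 = 686.0/9.100 = 75.38 mg/L.
Half-life 28.1 h → k = ln 2 / 28.1 = 0.02467 h⁻¹ = 0.5920 d⁻¹.
Set 75.38·exp(−k·t) = 20 → t = ln(75.38/20)/k = 193600 s = 53.79 h.
Distance = v·t = 0.17·193600 = 32920 m = 32.92 km.

32.9 km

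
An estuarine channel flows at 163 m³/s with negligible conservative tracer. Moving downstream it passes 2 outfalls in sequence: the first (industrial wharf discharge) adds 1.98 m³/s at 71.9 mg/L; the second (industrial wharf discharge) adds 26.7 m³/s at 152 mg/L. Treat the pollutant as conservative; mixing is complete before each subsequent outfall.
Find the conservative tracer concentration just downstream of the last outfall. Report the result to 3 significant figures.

Below outfall 1: Q → 165.0 m³/s, C = (163.0·0 + 1.980·71.90)/165.0 = 0.8629 mg/L.
Below outfall 2: Q → 191.7 m³/s, C = (165.0·0.8629 + 26.70·152.0)/191.7 = 21.92 mg/L.

21.9 mg/L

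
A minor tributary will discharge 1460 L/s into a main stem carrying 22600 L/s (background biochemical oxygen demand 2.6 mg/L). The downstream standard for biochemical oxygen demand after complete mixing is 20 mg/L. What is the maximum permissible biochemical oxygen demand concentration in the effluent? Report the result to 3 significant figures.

289 mg/L

At the limit, (Qr·Cr + Qe·Cₑ)/(Qr + Qe) = 20:
Cₑ = (24060·20 − 22600·2.600) / 1460 = 289.3 mg/L.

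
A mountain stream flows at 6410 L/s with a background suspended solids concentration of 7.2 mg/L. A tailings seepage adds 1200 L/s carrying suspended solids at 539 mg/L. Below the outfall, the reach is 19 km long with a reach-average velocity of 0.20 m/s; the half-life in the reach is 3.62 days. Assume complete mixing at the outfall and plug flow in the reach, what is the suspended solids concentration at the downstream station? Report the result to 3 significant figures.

Mixed concentration C = ΣQC/ΣQ = (6410·7.200 + 1200·539.0) / 7610 = 693000/7610 = 91.06 mg/L.
Travel time t = 19·1000 / 0.20 = 95000 s = 26.39 h.
Half-life 3.62 d → k = ln 2 / 3.62 = 0.1915 d⁻¹.
After decay, C = 91.06 × e^(−kt) = 91.06 × 0.8101 = 73.77 mg/L.

73.8 mg/L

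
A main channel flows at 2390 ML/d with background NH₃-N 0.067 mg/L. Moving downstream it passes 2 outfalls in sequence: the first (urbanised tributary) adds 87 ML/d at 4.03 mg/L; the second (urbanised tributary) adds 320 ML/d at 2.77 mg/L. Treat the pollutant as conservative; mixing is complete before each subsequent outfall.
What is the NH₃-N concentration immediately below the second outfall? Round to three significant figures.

Below outfall 1: Q → 2477 ML/d, C = (2390·0.06700 + 87.00·4.030)/2477 = 0.2062 mg/L.
Below outfall 2: Q → 2797 ML/d, C = (2477·0.2062 + 320.0·2.770)/2797 = 0.4995 mg/L.

0.500 mg/L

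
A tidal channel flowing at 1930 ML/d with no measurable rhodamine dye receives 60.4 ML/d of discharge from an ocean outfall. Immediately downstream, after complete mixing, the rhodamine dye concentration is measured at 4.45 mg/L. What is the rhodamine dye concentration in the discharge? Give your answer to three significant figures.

Mass balance: 1930·0 + 60.40·Cₑ = 1990·4.450
→ Cₑ = (1990·4.450 − 1930·0) / 60.40 = 146.6 mg/L.

147 mg/L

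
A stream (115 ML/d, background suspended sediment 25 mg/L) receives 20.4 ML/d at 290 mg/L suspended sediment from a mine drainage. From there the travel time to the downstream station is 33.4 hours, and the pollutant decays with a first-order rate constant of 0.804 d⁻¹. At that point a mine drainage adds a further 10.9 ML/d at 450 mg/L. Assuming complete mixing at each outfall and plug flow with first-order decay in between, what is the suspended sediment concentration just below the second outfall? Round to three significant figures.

53.2 mg/L

Mass balance: C = (115.0·25.00 + 20.40·290.0) / 135.4 = 8791/135.4 = 64.93 mg/L; combined flow 135.4 ML/d.
First-order decay: C = 64.93·exp(−k·t) = 64.93·0.3266 = 21.21 mg/L.
At the second outfall, C = (135.4·21.21 + 10.90·450.0) / (135.4 + 10.90) = 53.15 mg/L.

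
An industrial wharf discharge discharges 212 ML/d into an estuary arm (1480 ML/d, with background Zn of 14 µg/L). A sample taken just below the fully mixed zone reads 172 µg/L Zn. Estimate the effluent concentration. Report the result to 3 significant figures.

1280 µg/L

Mass balance: 1480·14.00 + 212.0·Cₑ = 1692·172.0
→ Cₑ = (1692·172.0 − 1480·14.00) / 212.0 = 1275 µg/L.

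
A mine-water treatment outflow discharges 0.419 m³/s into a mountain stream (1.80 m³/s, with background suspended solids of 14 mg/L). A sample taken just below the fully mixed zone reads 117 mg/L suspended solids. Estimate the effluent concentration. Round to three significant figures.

559 mg/L

Mass balance: 1.800·14.00 + 0.4190·Cₑ = 2.219·117.0
→ Cₑ = (2.219·117.0 − 1.800·14.00) / 0.4190 = 559.5 mg/L.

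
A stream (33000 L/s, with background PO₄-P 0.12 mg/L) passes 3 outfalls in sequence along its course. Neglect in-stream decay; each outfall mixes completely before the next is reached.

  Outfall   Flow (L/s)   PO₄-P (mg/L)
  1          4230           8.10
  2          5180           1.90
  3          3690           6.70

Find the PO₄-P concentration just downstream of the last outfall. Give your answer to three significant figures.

1.58 mg/L

After outfall 1: Q = 33000 + 4230 = 37230 L/s; C = (33000·0.1200 + 4230·8.100)/37230 = 1.027 mg/L.
After outfall 2: Q = 37230 + 5180 = 42410 L/s; C = (37230·1.027 + 5180·1.900)/42410 = 1.133 mg/L.
After outfall 3: Q = 42410 + 3690 = 46100 L/s; C = (42410·1.133 + 3690·6.700)/46100 = 1.579 mg/L.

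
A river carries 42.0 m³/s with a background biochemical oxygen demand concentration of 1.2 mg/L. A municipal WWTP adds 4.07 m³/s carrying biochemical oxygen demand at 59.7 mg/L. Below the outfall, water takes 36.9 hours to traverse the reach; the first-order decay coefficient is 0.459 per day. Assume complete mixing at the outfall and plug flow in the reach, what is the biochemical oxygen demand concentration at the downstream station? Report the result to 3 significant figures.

3.14 mg/L

Conservation of mass: C = (42.00·1.200 + 4.070·59.70) / 46.07 = 293.4/46.07 = 6.368 mg/L.
Decay over the reach: 6.368·exp(−kt) = 6.368·0.4938 = 3.144 mg/L.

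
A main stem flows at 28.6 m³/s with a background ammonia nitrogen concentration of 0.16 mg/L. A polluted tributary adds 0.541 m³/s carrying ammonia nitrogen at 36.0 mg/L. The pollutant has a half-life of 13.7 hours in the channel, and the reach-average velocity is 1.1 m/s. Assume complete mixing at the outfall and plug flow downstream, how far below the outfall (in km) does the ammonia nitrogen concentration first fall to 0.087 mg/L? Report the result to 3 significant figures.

176 km

Conservation of mass: C = (28.60·0.1600 + 0.5410·36.00) / 29.14 = 24.05/29.14 = 0.8254 mg/L.
Half-life 13.7 h → k = ln 2 / 13.7 = 0.05059 h⁻¹ = 1.214 d⁻¹.
Set 0.8254·exp(−k·t) = 0.087 → t = ln(0.8254/0.087)/k = 160100 s = 44.47 h.
Distance = v·t = 1.1·160100 = 176100 m = 176.1 km.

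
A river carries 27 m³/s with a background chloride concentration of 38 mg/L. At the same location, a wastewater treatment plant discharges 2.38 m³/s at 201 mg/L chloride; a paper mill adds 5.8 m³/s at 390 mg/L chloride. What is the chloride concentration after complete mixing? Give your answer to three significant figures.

Mass balance: C = (27.00·38.00 + 2.380·201.0 + 5.800·390.0) / 35.18 = 3766/35.18 = 107.1 mg/L.

107 mg/L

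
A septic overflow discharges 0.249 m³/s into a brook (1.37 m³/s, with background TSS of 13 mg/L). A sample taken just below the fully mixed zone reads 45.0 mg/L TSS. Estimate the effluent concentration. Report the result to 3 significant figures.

221 mg/L

Mass balance: 1.370·13.00 + 0.2490·Cₑ = 1.619·45.00
→ Cₑ = (1.619·45.00 − 1.370·13.00) / 0.2490 = 221.1 mg/L.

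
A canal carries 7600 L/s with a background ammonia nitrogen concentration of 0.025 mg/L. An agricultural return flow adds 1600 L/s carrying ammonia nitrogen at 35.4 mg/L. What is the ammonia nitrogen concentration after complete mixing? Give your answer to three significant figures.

6.18 mg/L

After mixing, C = (7600·0.02500 + 1600·35.40) / 9200 = 56830/9200 = 6.177 mg/L.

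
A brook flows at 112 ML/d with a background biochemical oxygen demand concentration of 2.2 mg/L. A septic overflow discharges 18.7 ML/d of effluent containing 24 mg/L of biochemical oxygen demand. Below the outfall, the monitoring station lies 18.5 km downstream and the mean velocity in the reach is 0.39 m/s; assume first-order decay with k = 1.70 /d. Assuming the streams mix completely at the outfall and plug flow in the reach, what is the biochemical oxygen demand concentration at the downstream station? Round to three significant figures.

2.09 mg/L

Flow-weighted average: C = (112.0·2.200 + 18.70·24.00) / 130.7 = 695.2/130.7 = 5.319 mg/L.
Travel time t = 18.5·1000 / 0.39 = 47440 s = 13.18 h.
First-order decay: C = 5.319·exp(−k·t) = 5.319·0.3932 = 2.092 mg/L.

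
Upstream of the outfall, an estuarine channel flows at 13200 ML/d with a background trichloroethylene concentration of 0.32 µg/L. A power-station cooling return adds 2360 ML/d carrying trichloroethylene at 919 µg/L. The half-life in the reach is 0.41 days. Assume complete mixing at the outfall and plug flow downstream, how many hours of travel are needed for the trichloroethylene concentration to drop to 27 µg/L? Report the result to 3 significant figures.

Flow-weighted average: C = (13200·0.3200 + 2360·919.0) / 15560 = 2173000/15560 = 139.7 µg/L.
Half-life 0.41 d → k = ln 2 / 0.41 = 1.691 d⁻¹.
139.7·exp(−k·t) = 27 → t = ln(139.7/27)/k = 83990 s = 23.33 h.

23.3 h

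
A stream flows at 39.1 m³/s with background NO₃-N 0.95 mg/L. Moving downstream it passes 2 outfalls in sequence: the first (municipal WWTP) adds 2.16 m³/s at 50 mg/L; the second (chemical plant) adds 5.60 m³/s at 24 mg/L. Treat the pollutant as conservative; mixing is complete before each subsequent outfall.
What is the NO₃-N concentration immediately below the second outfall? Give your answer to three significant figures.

After outfall 1: Q = 39.10 + 2.160 = 41.26 m³/s; C = (39.10·0.9500 + 2.160·50.00)/41.26 = 3.518 mg/L.
After outfall 2: Q = 41.26 + 5.600 = 46.86 m³/s; C = (41.26·3.518 + 5.600·24.00)/46.86 = 5.966 mg/L.

5.97 mg/L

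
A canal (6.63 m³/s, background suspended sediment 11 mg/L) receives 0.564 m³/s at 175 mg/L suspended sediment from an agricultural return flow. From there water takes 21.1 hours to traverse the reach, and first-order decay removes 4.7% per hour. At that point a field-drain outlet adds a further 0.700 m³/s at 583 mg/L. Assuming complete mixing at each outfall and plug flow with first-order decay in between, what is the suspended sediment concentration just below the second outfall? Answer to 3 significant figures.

After mixing, C = (6.630·11.00 + 0.5640·175.0) / 7.194 = 171.6/7.194 = 23.86 mg/L; combined flow 7.194 m³/s.
4.7%/h lost → k = −ln(1 − 0.047) = 0.04814 h⁻¹.
Decay over the reach: 23.86·exp(−kt) = 23.86·0.3621 = 8.639 mg/L.
At the second outfall, C = (7.194·8.639 + 0.7000·583.0) / (7.194 + 0.7000) = 59.57 mg/L.

59.6 mg/L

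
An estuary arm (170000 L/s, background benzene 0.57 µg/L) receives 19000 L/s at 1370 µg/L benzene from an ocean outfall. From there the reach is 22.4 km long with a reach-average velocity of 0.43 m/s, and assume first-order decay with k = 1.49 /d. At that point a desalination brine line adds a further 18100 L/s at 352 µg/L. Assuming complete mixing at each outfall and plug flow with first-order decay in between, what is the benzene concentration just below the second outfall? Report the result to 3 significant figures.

Conservation of mass: C = (170000·0.5700 + 19000·1370) / 189000 = 26130000/189000 = 138.2 µg/L; combined flow 189000 L/s.
Travel time t = 22.4·1000 / 0.43 = 52090 s = 14.47 h.
First-order decay: C = 138.2·exp(−k·t) = 138.2·0.4072 = 56.30 µg/L.
At the second outfall, C = (189000·56.30 + 18100·352.0) / (189000 + 18100) = 82.14 µg/L.

82.1 µg/L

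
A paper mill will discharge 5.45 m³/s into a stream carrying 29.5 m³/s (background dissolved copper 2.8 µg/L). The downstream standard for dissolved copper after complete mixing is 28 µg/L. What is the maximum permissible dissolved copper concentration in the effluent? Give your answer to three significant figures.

At the limit, (Qr·Cr + Qe·Cₑ)/(Qr + Qe) = 28:
Cₑ = (34.95·28 − 29.50·2.800) / 5.450 = 164.4 µg/L.

164 µg/L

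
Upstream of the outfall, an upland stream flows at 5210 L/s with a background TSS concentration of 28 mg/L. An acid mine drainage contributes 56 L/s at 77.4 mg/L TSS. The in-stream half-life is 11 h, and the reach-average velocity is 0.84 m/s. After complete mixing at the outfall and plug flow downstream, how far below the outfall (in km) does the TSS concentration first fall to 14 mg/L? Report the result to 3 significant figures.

34.2 km

Flow-weighted average: C = (5210·28.00 + 56.00·77.40) / 5266 = 150200/5266 = 28.53 mg/L.
Half-life 11 h → k = ln 2 / 11 = 0.06301 h⁻¹ = 1.512 d⁻¹.
Set 28.53·exp(−k·t) = 14 → t = ln(28.53/14)/k = 40660 s = 11.29 h.
Distance = v·t = 0.84·40660 = 34160 m = 34.16 km.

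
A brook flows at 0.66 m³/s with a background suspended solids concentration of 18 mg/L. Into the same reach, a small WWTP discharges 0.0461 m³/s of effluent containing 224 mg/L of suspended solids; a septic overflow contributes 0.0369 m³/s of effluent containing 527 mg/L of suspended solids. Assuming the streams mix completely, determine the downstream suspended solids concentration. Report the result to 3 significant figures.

56.1 mg/L

Conservation of mass: C = (0.6600·18.00 + 0.04610·224.0 + 0.03690·527.0) / 0.7430 = 41.65/0.7430 = 56.06 mg/L.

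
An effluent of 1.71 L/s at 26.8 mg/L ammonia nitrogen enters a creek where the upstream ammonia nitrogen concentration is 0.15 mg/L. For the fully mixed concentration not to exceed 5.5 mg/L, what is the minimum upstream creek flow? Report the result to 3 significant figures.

6.81 L/s

Set C_mix = 5.5: (Q·0.1500 + 1.710·26.80) / (Q + 1.710) = 5.5
→ Q = 1.710·(26.80 − 5.5)/(5.5 − 0.1500) = 6.808 L/s.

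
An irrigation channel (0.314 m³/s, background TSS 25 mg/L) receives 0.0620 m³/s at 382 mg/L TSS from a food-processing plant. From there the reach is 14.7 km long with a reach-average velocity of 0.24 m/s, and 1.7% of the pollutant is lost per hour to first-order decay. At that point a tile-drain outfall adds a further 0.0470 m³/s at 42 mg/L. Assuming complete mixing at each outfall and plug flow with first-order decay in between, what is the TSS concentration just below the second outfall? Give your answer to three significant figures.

After mixing, C = (0.3140·25.00 + 0.06200·382.0) / 0.3760 = 31.53/0.3760 = 83.87 mg/L; combined flow 0.3760 m³/s.
Travel time t = 14.7·1000 / 0.24 = 61250 s = 17.01 h.
1.7%/h lost → k = −ln(1 − 0.017) = 0.01715 h⁻¹.
Decay over the reach: 83.87·exp(−kt) = 83.87·0.7470 = 62.65 mg/L.
At the second outfall, C = (0.3760·62.65 + 0.04700·42.00) / (0.3760 + 0.04700) = 60.35 mg/L.

60.4 mg/L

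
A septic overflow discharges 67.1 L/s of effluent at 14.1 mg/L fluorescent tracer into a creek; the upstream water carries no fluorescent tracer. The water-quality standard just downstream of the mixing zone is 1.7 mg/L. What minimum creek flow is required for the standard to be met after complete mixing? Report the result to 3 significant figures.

489 L/s

Set C_mix = 1.7: (Q·0 + 67.10·14.10) / (Q + 67.10) = 1.7
→ Q = 67.10·(14.10 − 1.7)/(1.7 − 0) = 489.4 L/s.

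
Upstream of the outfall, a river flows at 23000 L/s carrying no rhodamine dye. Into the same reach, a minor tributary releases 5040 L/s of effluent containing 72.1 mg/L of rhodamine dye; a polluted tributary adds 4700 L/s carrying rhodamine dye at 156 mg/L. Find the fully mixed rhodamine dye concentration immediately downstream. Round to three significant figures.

Mixed concentration C = ΣQC/ΣQ = (23000·0 + 5040·72.10 + 4700·156.0) / 32740 = 1097000/32740 = 33.49 mg/L.

33.5 mg/L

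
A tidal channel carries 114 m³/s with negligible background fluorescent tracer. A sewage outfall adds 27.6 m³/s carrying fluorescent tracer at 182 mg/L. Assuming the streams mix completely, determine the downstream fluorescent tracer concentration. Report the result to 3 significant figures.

After mixing, C = (114.0·0 + 27.60·182.0) / 141.6 = 5023/141.6 = 35.47 mg/L.

35.5 mg/L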